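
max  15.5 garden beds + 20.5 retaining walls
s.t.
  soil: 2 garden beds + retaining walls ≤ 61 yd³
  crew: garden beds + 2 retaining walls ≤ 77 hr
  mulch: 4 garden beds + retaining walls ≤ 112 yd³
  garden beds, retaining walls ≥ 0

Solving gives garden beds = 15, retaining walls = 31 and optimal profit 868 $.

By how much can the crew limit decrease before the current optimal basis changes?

Binding constraints: soil, crew. The basis is B = [[2,1],[1,2]] with det 3.
Per unit decrease in crew, x* moves by d = (0.3333, -0.6667).
The basis stays optimal until mulch becomes binding; allowable decrease = 31.5 hr.

31.5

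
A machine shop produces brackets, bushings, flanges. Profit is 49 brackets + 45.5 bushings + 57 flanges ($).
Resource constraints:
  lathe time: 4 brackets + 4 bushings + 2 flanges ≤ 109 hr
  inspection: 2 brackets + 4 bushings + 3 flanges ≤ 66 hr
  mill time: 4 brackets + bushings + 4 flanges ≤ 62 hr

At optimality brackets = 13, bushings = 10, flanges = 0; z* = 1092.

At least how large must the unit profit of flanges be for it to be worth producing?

58.5

At the optimum: lathe time uses 92 of 109 (slack = 17); inspection uses 66 of 66 (binding); mill time uses 62 of 62 (binding).
Since lathe time is not tight, its dual is 0.
From A_Bᵀ y = c: 2·y_inspection + 4·y_mill time = 49; 4·y_inspection + 1·y_mill time = 45.5.
→ y_inspection = 9.5 and y_mill time = 7.5.
flanges enters the basis when its profit ≥ yᵀa₃ = 9.5·3 + 7.5·4 = 58.5.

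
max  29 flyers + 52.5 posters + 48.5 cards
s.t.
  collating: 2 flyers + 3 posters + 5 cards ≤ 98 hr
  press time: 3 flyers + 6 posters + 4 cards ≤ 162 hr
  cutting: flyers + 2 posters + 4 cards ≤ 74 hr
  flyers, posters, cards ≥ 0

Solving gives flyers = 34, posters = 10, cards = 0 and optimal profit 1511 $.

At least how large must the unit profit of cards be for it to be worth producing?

Check each constraint at x*: collating 98/98 (tight); press time 162/162 (tight); cutting 54/74 (slack 20).
Slack constraints have shadow price 0 (complementary slackness).
From A_Bᵀ y = c: 2·y_collating + 3·y_press time = 29; 3·y_collating + 6·y_press time = 52.5.
Solving: y_collating = 5.5, y_press time = 6.
cards enters the basis when its profit ≥ yᵀa₃ = 5.5·5 + 6·4 = 51.5.

51.5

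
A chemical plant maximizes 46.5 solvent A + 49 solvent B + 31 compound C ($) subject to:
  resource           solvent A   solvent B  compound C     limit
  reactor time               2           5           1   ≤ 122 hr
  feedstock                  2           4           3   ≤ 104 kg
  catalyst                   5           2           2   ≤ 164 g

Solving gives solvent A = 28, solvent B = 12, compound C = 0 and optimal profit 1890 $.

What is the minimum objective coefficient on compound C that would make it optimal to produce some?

At the optimum: reactor time uses 116 of 122 (slack = 6); feedstock uses 104 of 104 (binding); catalyst uses 164 of 164 (binding).
By complementary slackness, y = 0 for the non-binding constraint.
The binding rows give the dual system: 2·y_feedstock + 5·y_catalyst = 46.5 and 4·y_feedstock + 2·y_catalyst = 49.
Solving: y_feedstock = 9.5, y_catalyst = 5.5.
compound C enters the basis when its profit ≥ yᵀa₃ = 9.5·3 + 5.5·2 = 39.5.

39.5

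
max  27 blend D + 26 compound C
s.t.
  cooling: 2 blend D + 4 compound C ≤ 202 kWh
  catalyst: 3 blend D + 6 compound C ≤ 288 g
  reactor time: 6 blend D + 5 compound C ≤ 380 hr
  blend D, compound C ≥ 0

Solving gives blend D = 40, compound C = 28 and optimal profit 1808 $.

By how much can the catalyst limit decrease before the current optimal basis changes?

98

Binding constraints: catalyst, reactor time. The basis is B = [[3,6],[6,5]] with det -21.
Per unit decrease in catalyst, x* moves by d = (0.2381, -0.2857).
The basis stays optimal until compound C reaches 0; allowable decrease = 98 g.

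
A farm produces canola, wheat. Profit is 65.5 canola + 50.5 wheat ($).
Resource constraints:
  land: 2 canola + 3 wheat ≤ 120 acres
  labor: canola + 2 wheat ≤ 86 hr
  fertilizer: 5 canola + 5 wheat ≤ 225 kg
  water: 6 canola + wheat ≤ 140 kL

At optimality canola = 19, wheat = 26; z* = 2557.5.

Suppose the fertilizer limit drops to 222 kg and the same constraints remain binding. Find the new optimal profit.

2529

At the optimum: land uses 116 of 120 (slack = 4); labor uses 71 of 86 (slack = 15); fertilizer uses 225 of 225 (binding); water uses 140 of 140 (binding).
Slack constraints have shadow price 0 (complementary slackness).
Dual feasibility on the basic columns requires 5·y_fertilizer + 6·y_water = 65.5, 5·y_fertilizer + 1·y_water = 50.5.
This yields shadow prices y_fertilizer = 9.5, y_water = 3.
Δz = y_fertilizer·Δb = 9.5 × (-3) = -28.5, so new z* = 2557.5 − 28.5 = 2529.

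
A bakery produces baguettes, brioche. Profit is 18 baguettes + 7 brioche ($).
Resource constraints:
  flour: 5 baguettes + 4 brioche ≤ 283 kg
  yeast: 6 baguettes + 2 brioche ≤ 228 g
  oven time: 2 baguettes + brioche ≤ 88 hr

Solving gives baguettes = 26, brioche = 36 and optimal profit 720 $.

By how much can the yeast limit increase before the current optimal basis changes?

Binding constraints: yeast, oven time. The basis is B = [[6,2],[2,1]] with det 2.
Per unit increase in yeast, x* moves by d = (0.5, -1).
The basis stays optimal until brioche reaches 0; allowable increase = 36 g.

36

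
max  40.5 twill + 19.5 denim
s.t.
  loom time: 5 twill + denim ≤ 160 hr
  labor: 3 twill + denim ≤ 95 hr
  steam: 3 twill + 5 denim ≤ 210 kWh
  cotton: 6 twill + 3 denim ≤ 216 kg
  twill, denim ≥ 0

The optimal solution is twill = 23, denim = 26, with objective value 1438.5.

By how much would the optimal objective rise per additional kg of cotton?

6

Binding: labor and cotton. Non-binding: loom time (19 unused), steam (11 unused).
Since loom time, steam are not tight, their duals are 0.
Dual feasibility on the basic columns requires 3·y_labor + 6·y_cotton = 40.5, 1·y_labor + 3·y_cotton = 19.5.
This yields shadow prices y_labor = 1.5, y_cotton = 6.
Shadow price of cotton = 6.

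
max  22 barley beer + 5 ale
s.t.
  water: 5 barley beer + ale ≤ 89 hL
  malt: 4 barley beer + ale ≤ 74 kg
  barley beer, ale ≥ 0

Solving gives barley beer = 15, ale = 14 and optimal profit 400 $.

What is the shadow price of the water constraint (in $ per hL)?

2

Both water and malt are binding at x*.
From A_Bᵀ y = c: 5·y_water + 4·y_malt = 22; 1·y_water + 1·y_malt = 5.
→ y_water = 2 and y_malt = 3.
Shadow price of water = 2.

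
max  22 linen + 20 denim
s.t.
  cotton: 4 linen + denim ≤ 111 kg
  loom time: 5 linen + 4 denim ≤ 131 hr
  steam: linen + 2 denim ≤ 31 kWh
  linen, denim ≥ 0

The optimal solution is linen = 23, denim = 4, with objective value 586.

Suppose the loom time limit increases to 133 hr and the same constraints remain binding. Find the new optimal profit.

594

Binding: loom time and steam. Non-binding: cotton (15 unused).
By complementary slackness, y = 0 for the non-binding constraint.
The binding rows give the dual system: 5·y_loom time + 1·y_steam = 22 and 4·y_loom time + 2·y_steam = 20.
This yields shadow prices y_loom time = 4, y_steam = 2.
Δz = y_loom time·Δb = 4 × (2) = 8, so new z* = 586 + 8 = 594.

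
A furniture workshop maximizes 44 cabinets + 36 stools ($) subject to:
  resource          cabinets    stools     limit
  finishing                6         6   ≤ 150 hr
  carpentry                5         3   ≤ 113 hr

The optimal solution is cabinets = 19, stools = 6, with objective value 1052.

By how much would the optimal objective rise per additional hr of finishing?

4

At the optimum: finishing uses 150 of 150 (binding); carpentry uses 113 of 113 (binding).
From A_Bᵀ y = c: 6·y_finishing + 5·y_carpentry = 44; 6·y_finishing + 3·y_carpentry = 36.
This yields shadow prices y_finishing = 4, y_carpentry = 4.
Shadow price of finishing = 4.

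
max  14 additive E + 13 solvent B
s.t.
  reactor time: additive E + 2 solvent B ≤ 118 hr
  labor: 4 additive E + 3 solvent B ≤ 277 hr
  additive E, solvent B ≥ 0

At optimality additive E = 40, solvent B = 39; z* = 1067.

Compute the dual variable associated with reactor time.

Check each constraint at x*: reactor time 118/118 (tight); labor 277/277 (tight).
Dual feasibility on the basic columns requires 1·y_reactor time + 4·y_labor = 14, 2·y_reactor time + 3·y_labor = 13.
Solving: y_reactor time = 2, y_labor = 3.
Shadow price of reactor time = 2.

2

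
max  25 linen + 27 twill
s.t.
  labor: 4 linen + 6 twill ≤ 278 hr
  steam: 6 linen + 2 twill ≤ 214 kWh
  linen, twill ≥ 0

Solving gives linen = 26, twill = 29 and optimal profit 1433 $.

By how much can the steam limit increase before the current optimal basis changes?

203

Binding constraints: labor, steam. The basis is B = [[4,6],[6,2]] with det -28.
Per unit increase in steam, x* moves by d = (0.2143, -0.1429).
The basis stays optimal until twill reaches 0; allowable increase = 203 kWh.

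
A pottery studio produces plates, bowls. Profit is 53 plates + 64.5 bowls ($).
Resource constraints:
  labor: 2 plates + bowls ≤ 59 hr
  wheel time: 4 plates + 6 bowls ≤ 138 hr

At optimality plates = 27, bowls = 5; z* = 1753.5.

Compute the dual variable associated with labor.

7.5

Both labor and wheel time are binding at x*.
Dual feasibility on the basic columns requires 2·y_labor + 4·y_wheel time = 53, 1·y_labor + 6·y_wheel time = 64.5.
This yields shadow prices y_labor = 7.5, y_wheel time = 9.5.
Shadow price of labor = 7.5.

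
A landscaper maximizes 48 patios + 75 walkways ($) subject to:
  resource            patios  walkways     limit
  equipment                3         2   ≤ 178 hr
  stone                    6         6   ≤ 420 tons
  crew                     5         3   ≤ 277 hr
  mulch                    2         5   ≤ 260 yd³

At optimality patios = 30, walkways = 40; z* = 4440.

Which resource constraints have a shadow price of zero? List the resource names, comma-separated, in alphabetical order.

equipment: 170/178 (slack 8)
stone: 420/420 (binding)
crew: 270/277 (slack 7)
mulch: 260/260 (binding)
By complementary slackness, a constraint with positive slack has shadow price 0 → crew, equipment.

crew, equipment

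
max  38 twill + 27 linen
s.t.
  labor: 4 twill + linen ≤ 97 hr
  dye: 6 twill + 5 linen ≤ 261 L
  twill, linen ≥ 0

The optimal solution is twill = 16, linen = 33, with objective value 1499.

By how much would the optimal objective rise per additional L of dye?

Both labor and dye are binding at x*.
Dual feasibility on the basic columns requires 4·y_labor + 6·y_dye = 38, 1·y_labor + 5·y_dye = 27.
This yields shadow prices y_labor = 2, y_dye = 5.
Shadow price of dye = 5.

5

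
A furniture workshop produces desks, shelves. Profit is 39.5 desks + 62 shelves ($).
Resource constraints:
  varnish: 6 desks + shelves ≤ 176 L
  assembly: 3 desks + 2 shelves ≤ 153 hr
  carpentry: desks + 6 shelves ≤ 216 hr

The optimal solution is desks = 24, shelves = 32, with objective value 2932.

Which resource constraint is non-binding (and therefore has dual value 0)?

assembly

varnish: 176/176 (binding)
assembly: 136/153 (slack 17)
carpentry: 216/216 (binding)
By complementary slackness, a constraint with positive slack has shadow price 0 → assembly.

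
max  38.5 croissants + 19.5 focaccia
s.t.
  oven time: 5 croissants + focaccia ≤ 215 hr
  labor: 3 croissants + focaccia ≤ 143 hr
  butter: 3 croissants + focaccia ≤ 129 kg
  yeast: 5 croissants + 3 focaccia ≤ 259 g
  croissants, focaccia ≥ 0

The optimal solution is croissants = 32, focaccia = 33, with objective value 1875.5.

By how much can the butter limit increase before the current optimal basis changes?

8.8

Binding constraints: butter, yeast. The basis is B = [[3,1],[5,3]] with det 4.
Per unit increase in butter, x* moves by d = (0.75, -1.25).
The basis stays optimal until oven time becomes binding; allowable increase = 8.8 kg.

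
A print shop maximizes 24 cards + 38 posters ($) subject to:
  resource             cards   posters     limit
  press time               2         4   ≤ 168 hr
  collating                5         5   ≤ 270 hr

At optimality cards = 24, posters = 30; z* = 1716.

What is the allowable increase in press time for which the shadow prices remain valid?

48

Binding constraints: press time, collating. The basis is B = [[2,4],[5,5]] with det -10.
Per unit increase in press time, x* moves by d = (-0.5, 0.5).
The basis stays optimal until cards reaches 0; allowable increase = 48 hr.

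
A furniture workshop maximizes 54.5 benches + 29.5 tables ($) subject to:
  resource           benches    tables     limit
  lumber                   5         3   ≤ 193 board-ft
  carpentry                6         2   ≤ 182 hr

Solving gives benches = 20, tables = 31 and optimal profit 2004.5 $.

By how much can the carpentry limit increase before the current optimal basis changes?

Binding constraints: lumber, carpentry. The basis is B = [[5,3],[6,2]] with det -8.
Per unit increase in carpentry, x* moves by d = (0.375, -0.625).
The basis stays optimal until tables reaches 0; allowable increase = 49.6 hr.

49.6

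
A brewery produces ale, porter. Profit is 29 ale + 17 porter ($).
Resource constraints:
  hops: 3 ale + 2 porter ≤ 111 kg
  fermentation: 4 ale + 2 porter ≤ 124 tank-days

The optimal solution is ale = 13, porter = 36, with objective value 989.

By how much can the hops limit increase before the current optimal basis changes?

Binding constraints: hops, fermentation. The basis is B = [[3,2],[4,2]] with det -2.
Per unit increase in hops, x* moves by d = (-1, 2).
The basis stays optimal until ale reaches 0; allowable increase = 13 kg.

13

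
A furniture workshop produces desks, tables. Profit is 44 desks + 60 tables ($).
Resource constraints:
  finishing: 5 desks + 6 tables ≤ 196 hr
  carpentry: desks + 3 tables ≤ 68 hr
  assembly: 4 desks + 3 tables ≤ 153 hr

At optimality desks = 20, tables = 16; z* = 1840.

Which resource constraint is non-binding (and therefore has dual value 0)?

finishing: 196/196 (binding)
carpentry: 68/68 (binding)
assembly: 128/153 (slack 25)
By complementary slackness, a constraint with positive slack has shadow price 0 → assembly.

assembly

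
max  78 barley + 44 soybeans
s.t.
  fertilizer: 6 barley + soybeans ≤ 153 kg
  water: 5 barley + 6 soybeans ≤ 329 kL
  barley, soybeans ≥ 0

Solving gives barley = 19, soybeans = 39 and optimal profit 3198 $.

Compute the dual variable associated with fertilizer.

8

At the optimum: fertilizer uses 153 of 153 (binding); water uses 329 of 329 (binding).
Dual feasibility on the basic columns requires 6·y_fertilizer + 5·y_water = 78, 1·y_fertilizer + 6·y_water = 44.
→ y_fertilizer = 8 and y_water = 6.
Shadow price of fertilizer = 8.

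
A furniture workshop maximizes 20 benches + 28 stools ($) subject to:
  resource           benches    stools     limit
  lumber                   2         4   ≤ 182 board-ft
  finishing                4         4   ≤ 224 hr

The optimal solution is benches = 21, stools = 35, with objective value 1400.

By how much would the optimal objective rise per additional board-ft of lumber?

Check each constraint at x*: lumber 182/182 (tight); finishing 224/224 (tight).
The binding rows give the dual system: 2·y_lumber + 4·y_finishing = 20 and 4·y_lumber + 4·y_finishing = 28.
Solving: y_lumber = 4, y_finishing = 3.
Shadow price of lumber = 4.

4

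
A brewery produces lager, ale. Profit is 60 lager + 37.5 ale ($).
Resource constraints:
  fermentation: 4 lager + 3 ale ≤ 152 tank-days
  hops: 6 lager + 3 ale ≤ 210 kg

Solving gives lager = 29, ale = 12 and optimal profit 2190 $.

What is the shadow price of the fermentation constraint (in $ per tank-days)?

7.5

At the optimum: fermentation uses 152 of 152 (binding); hops uses 210 of 210 (binding).
From A_Bᵀ y = c: 4·y_fermentation + 6·y_hops = 60; 3·y_fermentation + 3·y_hops = 37.5.
→ y_fermentation = 7.5 and y_hops = 5.
Shadow price of fermentation = 7.5.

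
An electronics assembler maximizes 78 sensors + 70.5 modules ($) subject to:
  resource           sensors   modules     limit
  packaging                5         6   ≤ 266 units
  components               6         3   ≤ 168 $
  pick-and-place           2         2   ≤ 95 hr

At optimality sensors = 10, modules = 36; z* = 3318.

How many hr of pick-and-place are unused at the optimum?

3

pick-and-place used = 2·10 + 2·36 = 92; slack = 95 − 92 = 3.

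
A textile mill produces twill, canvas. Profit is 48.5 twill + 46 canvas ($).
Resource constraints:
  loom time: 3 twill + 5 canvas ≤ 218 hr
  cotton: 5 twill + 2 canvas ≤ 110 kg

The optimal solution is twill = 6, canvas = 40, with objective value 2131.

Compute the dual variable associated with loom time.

7

At the optimum: loom time uses 218 of 218 (binding); cotton uses 110 of 110 (binding).
The binding rows give the dual system: 3·y_loom time + 5·y_cotton = 48.5 and 5·y_loom time + 2·y_cotton = 46.
→ y_loom time = 7 and y_cotton = 5.5.
Shadow price of loom time = 7.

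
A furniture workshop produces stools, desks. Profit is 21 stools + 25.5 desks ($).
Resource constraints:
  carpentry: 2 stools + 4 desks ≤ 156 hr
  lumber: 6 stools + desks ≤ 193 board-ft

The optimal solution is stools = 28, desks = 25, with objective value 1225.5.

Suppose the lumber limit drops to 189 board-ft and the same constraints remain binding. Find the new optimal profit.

Check each constraint at x*: carpentry 156/156 (tight); lumber 193/193 (tight).
From A_Bᵀ y = c: 2·y_carpentry + 6·y_lumber = 21; 4·y_carpentry + 1·y_lumber = 25.5.
Solving: y_carpentry = 6, y_lumber = 1.5.
Δz = y_lumber·Δb = 1.5 × (-4) = -6, so new z* = 1225.5 − 6 = 1219.5.

1219.5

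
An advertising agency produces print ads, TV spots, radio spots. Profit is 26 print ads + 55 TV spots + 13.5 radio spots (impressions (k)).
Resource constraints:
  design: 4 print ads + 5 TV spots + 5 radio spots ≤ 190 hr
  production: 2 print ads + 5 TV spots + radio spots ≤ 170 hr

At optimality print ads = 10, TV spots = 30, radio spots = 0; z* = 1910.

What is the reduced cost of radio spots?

Check each constraint at x*: design 190/190 (tight); production 170/170 (tight).
Dual feasibility on the basic columns requires 4·y_design + 2·y_production = 26, 5·y_design + 5·y_production = 55.
This yields shadow prices y_design = 2, y_production = 9.
Reduced cost of radio spots: c₃ − yᵀa₃ = 13.5 − (2·5 + 9·1) = 13.5 − 19 = -5.5.

-5.5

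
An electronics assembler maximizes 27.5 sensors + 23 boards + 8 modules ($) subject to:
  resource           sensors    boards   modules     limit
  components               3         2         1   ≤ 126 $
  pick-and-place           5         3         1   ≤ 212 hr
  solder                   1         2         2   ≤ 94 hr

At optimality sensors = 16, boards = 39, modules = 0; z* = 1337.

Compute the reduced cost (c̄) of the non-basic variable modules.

Binding: components and solder. Non-binding: pick-and-place (15 unused).
Slack constraints have shadow price 0 (complementary slackness).
The binding rows give the dual system: 3·y_components + 1·y_solder = 27.5 and 2·y_components + 2·y_solder = 23.
→ y_components = 8 and y_solder = 3.5.
Reduced cost of modules: c₃ − yᵀa₃ = 8 − (8·1 + 3.5·2) = 8 − 15 = -7.

-7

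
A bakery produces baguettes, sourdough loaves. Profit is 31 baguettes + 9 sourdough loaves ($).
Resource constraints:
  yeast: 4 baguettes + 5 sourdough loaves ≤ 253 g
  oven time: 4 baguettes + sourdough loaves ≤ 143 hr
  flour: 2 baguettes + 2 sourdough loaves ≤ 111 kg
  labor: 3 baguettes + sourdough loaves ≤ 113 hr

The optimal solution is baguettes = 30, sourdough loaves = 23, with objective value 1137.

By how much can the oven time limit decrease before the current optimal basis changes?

Binding constraints: oven time, labor. The basis is B = [[4,1],[3,1]] with det 1.
Per unit decrease in oven time, x* moves by d = (-1, 3).
The basis stays optimal until flour becomes binding; allowable decrease = 1.25 hr.

1.25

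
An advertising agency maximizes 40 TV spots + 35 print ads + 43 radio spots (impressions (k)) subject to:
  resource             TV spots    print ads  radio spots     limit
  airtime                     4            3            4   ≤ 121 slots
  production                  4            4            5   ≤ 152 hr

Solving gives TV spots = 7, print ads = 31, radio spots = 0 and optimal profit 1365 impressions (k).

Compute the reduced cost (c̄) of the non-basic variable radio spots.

-2

Both airtime and production are binding at x*.
The binding rows give the dual system: 4·y_airtime + 4·y_production = 40 and 3·y_airtime + 4·y_production = 35.
→ y_airtime = 5 and y_production = 5.
Reduced cost of radio spots: c₃ − yᵀa₃ = 43 − (5·4 + 5·5) = 43 − 45 = -2.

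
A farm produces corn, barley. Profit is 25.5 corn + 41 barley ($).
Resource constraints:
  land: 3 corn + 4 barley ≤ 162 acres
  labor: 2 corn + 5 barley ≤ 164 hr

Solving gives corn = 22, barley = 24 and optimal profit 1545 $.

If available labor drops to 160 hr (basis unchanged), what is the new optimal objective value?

At the optimum: land uses 162 of 162 (binding); labor uses 164 of 164 (binding).
Dual feasibility on the basic columns requires 3·y_land + 2·y_labor = 25.5, 4·y_land + 5·y_labor = 41.
Solving: y_land = 6.5, y_labor = 3.
Δz = y_labor·Δb = 3 × (-4) = -12, so new z* = 1545 − 12 = 1533.

1533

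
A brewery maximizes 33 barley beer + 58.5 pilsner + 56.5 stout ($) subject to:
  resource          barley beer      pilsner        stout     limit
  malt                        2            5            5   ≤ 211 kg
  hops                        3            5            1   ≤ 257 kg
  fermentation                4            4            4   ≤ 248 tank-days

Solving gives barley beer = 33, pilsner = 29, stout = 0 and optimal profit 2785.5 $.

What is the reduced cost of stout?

-2

At the optimum: malt uses 211 of 211 (binding); hops uses 244 of 257 (slack = 13); fermentation uses 248 of 248 (binding).
Slack constraints have shadow price 0 (complementary slackness).
The binding rows give the dual system: 2·y_malt + 4·y_fermentation = 33 and 5·y_malt + 4·y_fermentation = 58.5.
This yields shadow prices y_malt = 8.5, y_fermentation = 4.
Reduced cost of stout: c₃ − yᵀa₃ = 56.5 − (8.5·5 + 4·4) = 56.5 − 58.5 = -2.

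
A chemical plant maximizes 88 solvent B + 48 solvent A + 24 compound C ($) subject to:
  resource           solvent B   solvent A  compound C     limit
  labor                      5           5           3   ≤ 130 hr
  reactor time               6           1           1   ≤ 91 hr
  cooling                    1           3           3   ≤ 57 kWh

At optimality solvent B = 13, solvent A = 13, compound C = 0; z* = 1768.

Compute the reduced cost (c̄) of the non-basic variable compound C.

-8

At the optimum: labor uses 130 of 130 (binding); reactor time uses 91 of 91 (binding); cooling uses 52 of 57 (slack = 5).
By complementary slackness, y = 0 for the non-binding constraint.
The binding rows give the dual system: 5·y_labor + 6·y_reactor time = 88 and 5·y_labor + 1·y_reactor time = 48.
→ y_labor = 8 and y_reactor time = 8.
Reduced cost of compound C: c₃ − yᵀa₃ = 24 − (8·3 + 8·1) = 24 − 32 = -8.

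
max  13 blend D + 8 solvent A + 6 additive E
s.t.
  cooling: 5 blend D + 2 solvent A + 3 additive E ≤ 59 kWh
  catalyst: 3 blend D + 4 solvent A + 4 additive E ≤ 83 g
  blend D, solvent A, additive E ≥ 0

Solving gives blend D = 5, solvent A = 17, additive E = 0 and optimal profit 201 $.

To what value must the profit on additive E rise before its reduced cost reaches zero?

10

Both cooling and catalyst are binding at x*.
Dual feasibility on the basic columns requires 5·y_cooling + 3·y_catalyst = 13, 2·y_cooling + 4·y_catalyst = 8.
→ y_cooling = 2 and y_catalyst = 1.
additive E enters the basis when its profit ≥ yᵀa₃ = 2·3 + 1·4 = 10.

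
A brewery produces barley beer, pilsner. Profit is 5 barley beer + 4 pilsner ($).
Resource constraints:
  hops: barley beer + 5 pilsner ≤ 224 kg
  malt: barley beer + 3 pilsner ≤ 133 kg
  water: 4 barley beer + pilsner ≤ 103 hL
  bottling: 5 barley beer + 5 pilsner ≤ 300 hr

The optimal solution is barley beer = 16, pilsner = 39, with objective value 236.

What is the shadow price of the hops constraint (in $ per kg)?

Check each constraint at x*: hops 211/224 (slack 13); malt 133/133 (tight); water 103/103 (tight); bottling 275/300 (slack 25).
By complementary slackness, y = 0 for the non-binding constraints.
The binding rows give the dual system: 1·y_malt + 4·y_water = 5 and 3·y_malt + 1·y_water = 4.
→ y_malt = 1 and y_water = 1.
Shadow price of hops = 0.

0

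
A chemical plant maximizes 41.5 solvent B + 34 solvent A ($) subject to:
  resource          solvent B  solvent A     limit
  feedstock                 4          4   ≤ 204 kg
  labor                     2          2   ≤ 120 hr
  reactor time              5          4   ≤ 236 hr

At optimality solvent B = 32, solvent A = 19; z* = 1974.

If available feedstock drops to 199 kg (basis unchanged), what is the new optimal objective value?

1969

Check each constraint at x*: feedstock 204/204 (tight); labor 102/120 (slack 18); reactor time 236/236 (tight).
By complementary slackness, y = 0 for the non-binding constraint.
From A_Bᵀ y = c: 4·y_feedstock + 5·y_reactor time = 41.5; 4·y_feedstock + 4·y_reactor time = 34.
This yields shadow prices y_feedstock = 1, y_reactor time = 7.5.
Δz = y_feedstock·Δb = 1 × (-5) = -5, so new z* = 1974 − 5 = 1969.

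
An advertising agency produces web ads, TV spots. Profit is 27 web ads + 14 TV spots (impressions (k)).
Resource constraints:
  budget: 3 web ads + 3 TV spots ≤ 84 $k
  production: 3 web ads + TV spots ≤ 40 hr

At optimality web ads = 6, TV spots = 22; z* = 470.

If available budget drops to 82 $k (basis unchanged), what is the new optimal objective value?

465

Check each constraint at x*: budget 84/84 (tight); production 40/40 (tight).
From A_Bᵀ y = c: 3·y_budget + 3·y_production = 27; 3·y_budget + 1·y_production = 14.
This yields shadow prices y_budget = 2.5, y_production = 6.5.
Δz = y_budget·Δb = 2.5 × (-2) = -5, so new z* = 470 − 5 = 465.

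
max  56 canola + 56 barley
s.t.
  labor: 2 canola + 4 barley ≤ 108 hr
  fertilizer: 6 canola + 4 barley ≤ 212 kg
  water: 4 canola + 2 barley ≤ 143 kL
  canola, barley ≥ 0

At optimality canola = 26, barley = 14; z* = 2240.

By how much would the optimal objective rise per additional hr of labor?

At the optimum: labor uses 108 of 108 (binding); fertilizer uses 212 of 212 (binding); water uses 132 of 143 (slack = 11).
Slack constraints have shadow price 0 (complementary slackness).
From A_Bᵀ y = c: 2·y_labor + 6·y_fertilizer = 56; 4·y_labor + 4·y_fertilizer = 56.
This yields shadow prices y_labor = 7, y_fertilizer = 7.
Shadow price of labor = 7.

7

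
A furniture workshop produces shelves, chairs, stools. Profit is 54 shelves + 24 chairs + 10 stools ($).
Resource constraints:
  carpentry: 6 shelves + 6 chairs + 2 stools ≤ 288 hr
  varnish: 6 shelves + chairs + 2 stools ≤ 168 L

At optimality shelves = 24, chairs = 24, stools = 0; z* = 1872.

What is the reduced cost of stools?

-8

Check each constraint at x*: carpentry 288/288 (tight); varnish 168/168 (tight).
The binding rows give the dual system: 6·y_carpentry + 6·y_varnish = 54 and 6·y_carpentry + 1·y_varnish = 24.
This yields shadow prices y_carpentry = 3, y_varnish = 6.
Reduced cost of stools: c₃ − yᵀa₃ = 10 − (3·2 + 6·2) = 10 − 18 = -8.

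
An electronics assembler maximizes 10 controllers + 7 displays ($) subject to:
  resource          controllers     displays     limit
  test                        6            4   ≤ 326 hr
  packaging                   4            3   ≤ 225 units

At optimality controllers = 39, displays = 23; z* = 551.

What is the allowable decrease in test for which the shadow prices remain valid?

Binding constraints: test, packaging. The basis is B = [[6,4],[4,3]] with det 2.
Per unit decrease in test, x* moves by d = (-1.5, 2).
The basis stays optimal until controllers reaches 0; allowable decrease = 26 hr.

26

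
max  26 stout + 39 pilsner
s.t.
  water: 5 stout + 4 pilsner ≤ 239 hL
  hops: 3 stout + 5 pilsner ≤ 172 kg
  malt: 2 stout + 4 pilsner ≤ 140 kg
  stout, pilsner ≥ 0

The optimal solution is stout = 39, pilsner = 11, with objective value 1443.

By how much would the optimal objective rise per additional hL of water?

At the optimum: water uses 239 of 239 (binding); hops uses 172 of 172 (binding); malt uses 122 of 140 (slack = 18).
Slack constraints have shadow price 0 (complementary slackness).
The binding rows give the dual system: 5·y_water + 3·y_hops = 26 and 4·y_water + 5·y_hops = 39.
→ y_water = 1 and y_hops = 7.
Shadow price of water = 1.

1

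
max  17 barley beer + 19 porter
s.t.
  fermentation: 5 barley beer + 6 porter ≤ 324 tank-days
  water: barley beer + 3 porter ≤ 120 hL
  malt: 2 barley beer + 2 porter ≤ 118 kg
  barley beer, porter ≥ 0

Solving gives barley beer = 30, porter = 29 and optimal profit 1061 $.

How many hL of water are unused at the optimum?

water used = 1·30 + 3·29 = 117; slack = 120 − 117 = 3.

3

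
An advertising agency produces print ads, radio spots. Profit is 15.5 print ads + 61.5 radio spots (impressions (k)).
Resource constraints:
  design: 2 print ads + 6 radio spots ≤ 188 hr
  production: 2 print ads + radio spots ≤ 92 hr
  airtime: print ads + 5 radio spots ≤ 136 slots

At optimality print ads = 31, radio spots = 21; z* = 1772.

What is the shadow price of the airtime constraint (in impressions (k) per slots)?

Binding: design and airtime. Non-binding: production (9 unused).
Since production is not tight, its dual is 0.
Dual feasibility on the basic columns requires 2·y_design + 1·y_airtime = 15.5, 6·y_design + 5·y_airtime = 61.5.
→ y_design = 4 and y_airtime = 7.5.
Shadow price of airtime = 7.5.

7.5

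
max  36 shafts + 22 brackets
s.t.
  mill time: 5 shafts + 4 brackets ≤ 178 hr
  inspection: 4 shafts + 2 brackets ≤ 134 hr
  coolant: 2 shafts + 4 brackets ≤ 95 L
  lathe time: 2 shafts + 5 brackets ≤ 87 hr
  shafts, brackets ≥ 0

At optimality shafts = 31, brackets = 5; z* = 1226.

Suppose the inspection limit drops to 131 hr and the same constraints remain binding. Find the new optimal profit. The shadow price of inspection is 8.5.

1200.5

Δb = -3, so new z* = 1226 + (8.5)·(-3) = 1226 − 25.5 = 1200.5.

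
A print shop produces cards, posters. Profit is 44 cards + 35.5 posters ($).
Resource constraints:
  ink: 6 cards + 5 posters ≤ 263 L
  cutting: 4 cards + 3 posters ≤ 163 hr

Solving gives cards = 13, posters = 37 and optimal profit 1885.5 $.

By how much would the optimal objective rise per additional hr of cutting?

3.5

Both ink and cutting are binding at x*.
Dual feasibility on the basic columns requires 6·y_ink + 4·y_cutting = 44, 5·y_ink + 3·y_cutting = 35.5.
→ y_ink = 5 and y_cutting = 3.5.
Shadow price of cutting = 3.5.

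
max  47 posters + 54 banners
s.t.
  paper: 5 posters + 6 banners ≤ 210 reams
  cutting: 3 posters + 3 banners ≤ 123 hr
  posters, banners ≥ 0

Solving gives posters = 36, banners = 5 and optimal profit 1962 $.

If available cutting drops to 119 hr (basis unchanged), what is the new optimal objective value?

Both paper and cutting are binding at x*.
Dual feasibility on the basic columns requires 5·y_paper + 3·y_cutting = 47, 6·y_paper + 3·y_cutting = 54.
This yields shadow prices y_paper = 7, y_cutting = 4.
Δz = y_cutting·Δb = 4 × (-4) = -16, so new z* = 1962 − 16 = 1946.

1946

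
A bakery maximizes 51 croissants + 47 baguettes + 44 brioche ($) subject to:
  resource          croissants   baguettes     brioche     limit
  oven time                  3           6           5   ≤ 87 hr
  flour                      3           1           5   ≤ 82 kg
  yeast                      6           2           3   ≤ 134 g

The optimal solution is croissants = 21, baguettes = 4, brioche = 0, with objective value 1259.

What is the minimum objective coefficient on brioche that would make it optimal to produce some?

At the optimum: oven time uses 87 of 87 (binding); flour uses 67 of 82 (slack = 15); yeast uses 134 of 134 (binding).
By complementary slackness, y = 0 for the non-binding constraint.
Dual feasibility on the basic columns requires 3·y_oven time + 6·y_yeast = 51, 6·y_oven time + 2·y_yeast = 47.
→ y_oven time = 6 and y_yeast = 5.5.
brioche enters the basis when its profit ≥ yᵀa₃ = 6·5 + 5.5·3 = 46.5.

46.5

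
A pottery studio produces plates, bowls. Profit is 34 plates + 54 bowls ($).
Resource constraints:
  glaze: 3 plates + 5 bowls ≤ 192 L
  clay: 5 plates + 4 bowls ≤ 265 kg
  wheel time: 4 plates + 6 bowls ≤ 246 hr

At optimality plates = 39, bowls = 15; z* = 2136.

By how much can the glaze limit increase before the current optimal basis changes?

13

Binding constraints: glaze, wheel time. The basis is B = [[3,5],[4,6]] with det -2.
Per unit increase in glaze, x* moves by d = (-3, 2).
The basis stays optimal until plates reaches 0; allowable increase = 13 L.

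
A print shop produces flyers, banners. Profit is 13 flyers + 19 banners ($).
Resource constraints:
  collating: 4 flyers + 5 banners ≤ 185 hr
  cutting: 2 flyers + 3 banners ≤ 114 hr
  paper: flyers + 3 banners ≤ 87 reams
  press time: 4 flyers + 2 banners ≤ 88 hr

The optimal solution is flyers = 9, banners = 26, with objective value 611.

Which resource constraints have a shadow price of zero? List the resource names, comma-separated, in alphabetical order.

collating, cutting

collating: 166/185 (slack 19)
cutting: 96/114 (slack 18)
paper: 87/87 (binding)
press time: 88/88 (binding)
By complementary slackness, a constraint with positive slack has shadow price 0 → collating, cutting.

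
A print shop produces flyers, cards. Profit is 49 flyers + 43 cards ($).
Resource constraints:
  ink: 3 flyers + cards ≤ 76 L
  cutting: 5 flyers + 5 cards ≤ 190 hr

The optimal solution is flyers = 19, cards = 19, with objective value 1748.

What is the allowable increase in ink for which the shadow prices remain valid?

Binding constraints: ink, cutting. The basis is B = [[3,1],[5,5]] with det 10.
Per unit increase in ink, x* moves by d = (0.5, -0.5).
The basis stays optimal until cards reaches 0; allowable increase = 38 L.

38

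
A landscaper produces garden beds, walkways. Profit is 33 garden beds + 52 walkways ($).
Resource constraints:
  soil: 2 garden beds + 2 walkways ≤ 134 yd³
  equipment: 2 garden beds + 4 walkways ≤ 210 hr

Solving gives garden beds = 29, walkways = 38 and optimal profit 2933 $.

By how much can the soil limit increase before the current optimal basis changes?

76

Binding constraints: soil, equipment. The basis is B = [[2,2],[2,4]] with det 4.
Per unit increase in soil, x* moves by d = (1, -0.5).
The basis stays optimal until walkways reaches 0; allowable increase = 76 yd³.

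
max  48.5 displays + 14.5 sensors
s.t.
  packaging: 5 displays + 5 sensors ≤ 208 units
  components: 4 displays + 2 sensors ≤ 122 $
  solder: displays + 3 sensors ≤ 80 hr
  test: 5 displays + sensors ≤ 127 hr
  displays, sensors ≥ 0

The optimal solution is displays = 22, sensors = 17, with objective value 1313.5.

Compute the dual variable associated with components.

4

Binding: components and test. Non-binding: packaging (13 unused), solder (7 unused).
Since packaging, solder are not tight, their duals are 0.
Dual feasibility on the basic columns requires 4·y_components + 5·y_test = 48.5, 2·y_components + 1·y_test = 14.5.
Solving: y_components = 4, y_test = 6.5.
Shadow price of components = 4.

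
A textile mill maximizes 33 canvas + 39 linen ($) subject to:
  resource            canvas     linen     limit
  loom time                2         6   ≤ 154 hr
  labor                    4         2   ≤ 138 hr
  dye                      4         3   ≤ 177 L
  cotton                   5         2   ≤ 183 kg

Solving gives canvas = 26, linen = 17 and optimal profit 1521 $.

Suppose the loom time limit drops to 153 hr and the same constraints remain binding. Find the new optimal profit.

Binding: loom time and labor. Non-binding: dye (22 unused), cotton (19 unused).
By complementary slackness, y = 0 for the non-binding constraints.
Dual feasibility on the basic columns requires 2·y_loom time + 4·y_labor = 33, 6·y_loom time + 2·y_labor = 39.
Solving: y_loom time = 4.5, y_labor = 6.
Δz = y_loom time·Δb = 4.5 × (-1) = -4.5, so new z* = 1521 − 4.5 = 1516.5.

1516.5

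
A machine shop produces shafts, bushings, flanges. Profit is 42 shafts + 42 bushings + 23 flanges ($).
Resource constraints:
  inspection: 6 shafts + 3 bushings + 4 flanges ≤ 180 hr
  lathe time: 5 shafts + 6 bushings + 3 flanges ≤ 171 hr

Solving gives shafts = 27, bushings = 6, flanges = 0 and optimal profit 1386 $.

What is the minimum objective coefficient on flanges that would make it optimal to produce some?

Both inspection and lathe time are binding at x*.
Dual feasibility on the basic columns requires 6·y_inspection + 5·y_lathe time = 42, 3·y_inspection + 6·y_lathe time = 42.
Solving: y_inspection = 2, y_lathe time = 6.
flanges enters the basis when its profit ≥ yᵀa₃ = 2·4 + 6·3 = 26.

26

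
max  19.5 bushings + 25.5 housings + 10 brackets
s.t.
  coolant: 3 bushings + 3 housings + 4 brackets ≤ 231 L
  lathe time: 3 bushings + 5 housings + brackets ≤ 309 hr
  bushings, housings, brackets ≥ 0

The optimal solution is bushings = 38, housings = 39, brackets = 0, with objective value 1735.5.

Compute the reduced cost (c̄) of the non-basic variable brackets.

-7

Check each constraint at x*: coolant 231/231 (tight); lathe time 309/309 (tight).
The binding rows give the dual system: 3·y_coolant + 3·y_lathe time = 19.5 and 3·y_coolant + 5·y_lathe time = 25.5.
This yields shadow prices y_coolant = 3.5, y_lathe time = 3.
Reduced cost of brackets: c₃ − yᵀa₃ = 10 − (3.5·4 + 3·1) = 10 − 17 = -7.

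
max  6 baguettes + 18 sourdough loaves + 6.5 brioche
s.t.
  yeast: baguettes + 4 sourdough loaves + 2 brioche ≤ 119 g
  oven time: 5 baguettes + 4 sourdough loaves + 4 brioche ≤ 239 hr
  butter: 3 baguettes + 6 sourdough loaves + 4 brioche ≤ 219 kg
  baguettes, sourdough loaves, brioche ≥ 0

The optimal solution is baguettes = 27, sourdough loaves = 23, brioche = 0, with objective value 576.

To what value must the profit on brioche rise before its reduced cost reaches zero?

10

Check each constraint at x*: yeast 119/119 (tight); oven time 227/239 (slack 12); butter 219/219 (tight).
Slack constraints have shadow price 0 (complementary slackness).
From A_Bᵀ y = c: 1·y_yeast + 3·y_butter = 6; 4·y_yeast + 6·y_butter = 18.
Solving: y_yeast = 3, y_butter = 1.
brioche enters the basis when its profit ≥ yᵀa₃ = 3·2 + 1·4 = 10.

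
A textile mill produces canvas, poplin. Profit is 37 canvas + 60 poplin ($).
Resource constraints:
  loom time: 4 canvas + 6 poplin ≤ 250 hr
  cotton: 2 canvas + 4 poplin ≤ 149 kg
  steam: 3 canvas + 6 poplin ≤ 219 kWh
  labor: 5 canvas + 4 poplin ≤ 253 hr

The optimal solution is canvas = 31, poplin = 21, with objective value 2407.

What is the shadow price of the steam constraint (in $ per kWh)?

3

Check each constraint at x*: loom time 250/250 (tight); cotton 146/149 (slack 3); steam 219/219 (tight); labor 239/253 (slack 14).
Since cotton, labor are not tight, their duals are 0.
From A_Bᵀ y = c: 4·y_loom time + 3·y_steam = 37; 6·y_loom time + 6·y_steam = 60.
This yields shadow prices y_loom time = 7, y_steam = 3.
Shadow price of steam = 3.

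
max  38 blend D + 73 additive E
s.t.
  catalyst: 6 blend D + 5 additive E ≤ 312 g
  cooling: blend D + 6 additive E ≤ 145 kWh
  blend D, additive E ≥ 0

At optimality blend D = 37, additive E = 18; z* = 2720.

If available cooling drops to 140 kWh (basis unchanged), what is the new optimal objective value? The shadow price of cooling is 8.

2680

Δb = -5, so new z* = 2720 + (8)·(-5) = 2720 − 40 = 2680.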